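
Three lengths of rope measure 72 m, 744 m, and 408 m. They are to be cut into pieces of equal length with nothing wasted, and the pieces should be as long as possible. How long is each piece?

Each piece length must divide every original length, so the longest possible is gcd(72, 744, 408).
72 = 2^3 × 3^2
744 = 2^3 × 3 × 31
408 = 2^3 × 3 × 17
gcd(72, 744, 408) = 2^3 × 3 = 24.

24 m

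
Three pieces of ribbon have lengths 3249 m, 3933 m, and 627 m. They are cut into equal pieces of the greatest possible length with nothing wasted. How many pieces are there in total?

137

Piece length = gcd(3249, 3933, 627).
3249 = 3^2 × 19^2
3933 = 3^2 × 19 × 23
627 = 3 × 11 × 19
gcd(3249, 3933, 627) = 3 × 19 = 57.
Total pieces = 3249/57 + 3933/57 + 627/57 = 57 + 69 + 11 = 137.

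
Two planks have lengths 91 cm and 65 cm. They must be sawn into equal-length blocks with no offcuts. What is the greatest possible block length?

This is the greatest common divisor of 91 and 65.
91 = 7 × 13
65 = 5 × 13
gcd(91, 65) = 13.

13 cm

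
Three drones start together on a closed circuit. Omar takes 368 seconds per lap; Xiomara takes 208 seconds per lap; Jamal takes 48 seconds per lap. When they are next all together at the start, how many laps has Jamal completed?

All finish a whole number of cycles simultaneously at t = LCM of the periods.
368 = 2^4 × 23
208 = 2^4 × 13
48 = 2^4 × 3
LCM(368, 208, 48) = 2^4 × 3 × 13 × 23 = 14352.
Laps for period 48: 14352 / 48 = 299.

299 laps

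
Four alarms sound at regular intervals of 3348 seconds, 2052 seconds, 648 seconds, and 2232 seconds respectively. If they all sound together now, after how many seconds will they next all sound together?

They coincide at every common multiple of the periods; the first is the LCM.
3348 = 2^2 × 3^3 × 31
2052 = 2^2 × 3^3 × 19
648 = 2^3 × 3^4
2232 = 2^3 × 3^2 × 31
LCM(3348, 2052, 648, 2232) = 2^3 × 3^4 × 19 × 31 = 381672.

381672 seconds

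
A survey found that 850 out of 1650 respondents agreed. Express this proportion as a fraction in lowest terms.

850 = 2 × 5^2 × 17
1650 = 2 × 3 × 5^2 × 11
gcd(850, 1650) = 2 × 5^2 = 50.
Divide numerator and denominator by 50: 850/1650 = 17/33.

17/33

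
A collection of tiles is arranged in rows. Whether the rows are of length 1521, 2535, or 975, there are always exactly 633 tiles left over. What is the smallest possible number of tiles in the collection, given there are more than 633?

38658

N − 633 must be a common multiple of 1521, 2535, and 975.
1521 = 3^2 × 13^2
2535 = 3 × 5 × 13^2
975 = 3 × 5^2 × 13
LCM(1521, 2535, 975) = 3^2 × 5^2 × 13^2 = 38025.
Smallest N > 633 is LCM + 633 = 38025 + 633 = 38658.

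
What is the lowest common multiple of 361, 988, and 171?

168948

361 = 19^2
988 = 2^2 × 13 × 19
171 = 3^2 × 19
LCM(361, 988, 171) = 2^2 × 3^2 × 13 × 19^2 = 168948.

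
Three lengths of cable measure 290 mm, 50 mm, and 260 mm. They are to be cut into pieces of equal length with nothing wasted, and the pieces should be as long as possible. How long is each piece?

The greatest length dividing all of 290, 50, and 260 is their gcd.
290 = 2 × 5 × 29
50 = 2 × 5^2
260 = 2^2 × 5 × 13
gcd(290, 50, 260) = 2 × 5 = 10.

10 mm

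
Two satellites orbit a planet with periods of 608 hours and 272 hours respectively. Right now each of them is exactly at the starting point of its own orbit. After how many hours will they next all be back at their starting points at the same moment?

10336 hours

We need the least common multiple of the intervals.
608 = 2^5 × 19
272 = 2^4 × 17
LCM(608, 272) = 2^5 × 17 × 19 = 10336.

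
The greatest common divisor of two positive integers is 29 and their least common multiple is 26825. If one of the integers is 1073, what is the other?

For two integers, gcd × lcm = product, so the other is (29 × 26825) / 1073 = 777925 / 1073 = 725.

725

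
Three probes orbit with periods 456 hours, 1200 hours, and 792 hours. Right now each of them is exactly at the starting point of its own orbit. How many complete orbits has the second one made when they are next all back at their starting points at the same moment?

They are all back at their starting positions together after one LCM of the periods.
456 = 2^3 × 3 × 19
1200 = 2^4 × 3 × 5^2
792 = 2^3 × 3^2 × 11
LCM(456, 1200, 792) = 2^4 × 3^2 × 5^2 × 11 × 19 = 752400.
Orbits for period 1200: 752400 / 1200 = 627.

627 orbits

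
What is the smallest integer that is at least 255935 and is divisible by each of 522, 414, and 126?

336168

The integer must be a common multiple of 522, 414, and 126, so a multiple of their LCM.
522 = 2 × 3^2 × 29
414 = 2 × 3^2 × 23
126 = 2 × 3^2 × 7
LCM(522, 414, 126) = 2 × 3^2 × 7 × 23 × 29 = 84042.
Smallest multiple of 84042 that is ≥ 255935: ⌈255935/84042⌉ × 84042 = 4 × 84042 = 336168.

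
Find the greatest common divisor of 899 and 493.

29

899 = 29 × 31
493 = 17 × 29
gcd(899, 493) = 29.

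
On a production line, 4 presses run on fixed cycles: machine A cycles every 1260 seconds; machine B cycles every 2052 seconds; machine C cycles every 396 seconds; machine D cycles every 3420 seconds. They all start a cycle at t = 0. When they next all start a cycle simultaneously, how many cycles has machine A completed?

627 cycles

All finish a whole number of cycles simultaneously at t = LCM of the periods.
1260 = 2^2 × 3^2 × 5 × 7
2052 = 2^2 × 3^3 × 19
396 = 2^2 × 3^2 × 11
3420 = 2^2 × 3^2 × 5 × 19
LCM(1260, 2052, 396, 3420) = 2^2 × 3^3 × 5 × 7 × 11 × 19 = 790020.
Cycles for period 1260: 790020 / 1260 = 627.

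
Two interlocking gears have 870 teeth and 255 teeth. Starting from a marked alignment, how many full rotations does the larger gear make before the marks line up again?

17 rotations

The first common completion time is the LCM of the periods.
870 = 2 × 3 × 5 × 29
255 = 3 × 5 × 17
LCM(870, 255) = 2 × 3 × 5 × 17 × 29 = 14790.
Rotations for period 870: 14790 / 870 = 17.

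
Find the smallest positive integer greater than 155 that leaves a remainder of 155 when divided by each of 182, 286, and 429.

N − 155 must be a common multiple of 182, 286, and 429.
182 = 2 × 7 × 13
286 = 2 × 11 × 13
429 = 3 × 11 × 13
LCM(182, 286, 429) = 2 × 3 × 7 × 11 × 13 = 6006.
Smallest N > 155 is LCM + 155 = 6006 + 155 = 6161.

6161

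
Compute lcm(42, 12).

42 = 2 × 3 × 7
12 = 2^2 × 3
LCM(42, 12) = 2^2 × 3 × 7 = 84.

84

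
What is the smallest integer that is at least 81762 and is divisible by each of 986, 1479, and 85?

88740

The integer must be a common multiple of 986, 1479, and 85, so a multiple of their LCM.
986 = 2 × 17 × 29
1479 = 3 × 17 × 29
85 = 5 × 17
LCM(986, 1479, 85) = 2 × 3 × 5 × 17 × 29 = 14790.
Smallest multiple of 14790 that is ≥ 81762: ⌈81762/14790⌉ × 14790 = 6 × 14790 = 88740.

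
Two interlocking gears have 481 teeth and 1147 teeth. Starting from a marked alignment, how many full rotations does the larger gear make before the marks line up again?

The first common completion time is the LCM of the periods.
481 = 13 × 37
1147 = 31 × 37
LCM(481, 1147) = 13 × 31 × 37 = 14911.
Rotations for period 1147: 14911 / 1147 = 13.

13 rotations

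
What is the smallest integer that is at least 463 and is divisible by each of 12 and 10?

The integer must be a common multiple of 12 and 10, so a multiple of their LCM.
12 = 2^2 × 3
10 = 2 × 5
LCM(12, 10) = 2^2 × 3 × 5 = 60.
Smallest multiple of 60 that is ≥ 463: ⌈463/60⌉ × 60 = 8 × 60 = 480.

480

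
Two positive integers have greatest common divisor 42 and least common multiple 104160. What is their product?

4374720

For any two positive integers, gcd × lcm = product = 42 × 104160 = 4374720.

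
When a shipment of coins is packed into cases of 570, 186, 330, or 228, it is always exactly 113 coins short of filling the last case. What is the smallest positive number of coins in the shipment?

388627

Being 113 short of a full case of size k means N ≡ −113 (mod k), i.e. N + 113 is a multiple of each size.
570 = 2 × 3 × 5 × 19
186 = 2 × 3 × 31
330 = 2 × 3 × 5 × 11
228 = 2^2 × 3 × 19
LCM(570, 186, 330, 228) = 2^2 × 3 × 5 × 11 × 19 × 31 = 388740.
Smallest positive N is 388740 − 113 = 388627.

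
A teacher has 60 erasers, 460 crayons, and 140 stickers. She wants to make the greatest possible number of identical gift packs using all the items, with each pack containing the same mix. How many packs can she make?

The pack count must divide each quantity, so the greatest is gcd(60, 460, 140).
60 = 2^2 × 3 × 5
460 = 2^2 × 5 × 23
140 = 2^2 × 5 × 7
gcd(60, 460, 140) = 2^2 × 5 = 20.

20 packs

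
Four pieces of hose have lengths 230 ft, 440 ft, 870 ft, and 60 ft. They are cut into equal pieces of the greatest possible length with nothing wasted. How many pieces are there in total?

Piece length = gcd(230, 440, 870, 60).
230 = 2 × 5 × 23
440 = 2^3 × 5 × 11
870 = 2 × 3 × 5 × 29
60 = 2^2 × 3 × 5
gcd(230, 440, 870, 60) = 2 × 5 = 10.
Total pieces = 230/10 + 440/10 + 870/10 + 60/10 = 23 + 44 + 87 + 6 = 160.

160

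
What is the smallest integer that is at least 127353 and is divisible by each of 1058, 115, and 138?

142830

The integer must be a common multiple of 1058, 115, and 138, so a multiple of their LCM.
1058 = 2 × 23^2
115 = 5 × 23
138 = 2 × 3 × 23
LCM(1058, 115, 138) = 2 × 3 × 5 × 23^2 = 15870.
Smallest multiple of 15870 that is ≥ 127353: ⌈127353/15870⌉ × 15870 = 9 × 15870 = 142830.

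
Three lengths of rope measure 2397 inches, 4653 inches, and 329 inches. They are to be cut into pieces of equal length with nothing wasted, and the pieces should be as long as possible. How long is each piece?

47 inches

Each piece length must divide every original length, so the longest possible is gcd(2397, 4653, 329).
2397 = 3 × 17 × 47
4653 = 3^2 × 11 × 47
329 = 7 × 47
gcd(2397, 4653, 329) = 47.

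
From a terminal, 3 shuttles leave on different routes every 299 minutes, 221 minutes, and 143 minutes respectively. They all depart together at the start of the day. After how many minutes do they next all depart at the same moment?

55913 minutes

The first simultaneous occurrence is after LCM of the individual periods.
299 = 13 × 23
221 = 13 × 17
143 = 11 × 13
LCM(299, 221, 143) = 11 × 13 × 17 × 23 = 55913.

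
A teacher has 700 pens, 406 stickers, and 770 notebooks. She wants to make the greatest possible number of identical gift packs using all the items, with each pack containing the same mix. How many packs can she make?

The pack count must divide each quantity, so the greatest is gcd(700, 406, 770).
700 = 2^2 × 5^2 × 7
406 = 2 × 7 × 29
770 = 2 × 5 × 7 × 11
gcd(700, 406, 770) = 2 × 7 = 14.

14 packs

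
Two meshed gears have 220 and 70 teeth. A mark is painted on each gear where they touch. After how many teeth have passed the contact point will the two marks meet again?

The first simultaneous occurrence is after LCM of the individual periods.
220 = 2^2 × 5 × 11
70 = 2 × 5 × 7
LCM(220, 70) = 2^2 × 5 × 7 × 11 = 1540.

1540 teeth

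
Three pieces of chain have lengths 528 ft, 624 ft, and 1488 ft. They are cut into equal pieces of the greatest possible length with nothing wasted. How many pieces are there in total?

Piece length = gcd(528, 624, 1488).
528 = 2^4 × 3 × 11
624 = 2^4 × 3 × 13
1488 = 2^4 × 3 × 31
gcd(528, 624, 1488) = 2^4 × 3 = 48.
Total pieces = 528/48 + 624/48 + 1488/48 = 11 + 13 + 31 = 55.

55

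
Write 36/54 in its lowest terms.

2/3

36 = 2^2 × 3^2
54 = 2 × 3^3
gcd(36, 54) = 2 × 3^2 = 18.
Divide numerator and denominator by 18: 36/54 = 2/3.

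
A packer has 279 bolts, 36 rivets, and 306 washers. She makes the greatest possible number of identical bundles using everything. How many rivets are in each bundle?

Number of bundles = gcd(279, 36, 306).
279 = 3^2 × 31
36 = 2^2 × 3^2
306 = 2 × 3^2 × 17
gcd(279, 36, 306) = 3^2 = 9.
rivets per bundle = 36 / 9 = 4.

4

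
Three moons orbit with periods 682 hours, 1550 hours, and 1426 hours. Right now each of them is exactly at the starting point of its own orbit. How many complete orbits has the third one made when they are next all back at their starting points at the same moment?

275 orbits

All finish a whole number of cycles simultaneously at t = LCM of the periods.
682 = 2 × 11 × 31
1550 = 2 × 5^2 × 31
1426 = 2 × 23 × 31
LCM(682, 1550, 1426) = 2 × 5^2 × 11 × 23 × 31 = 392150.
Orbits for period 1426: 392150 / 1426 = 275.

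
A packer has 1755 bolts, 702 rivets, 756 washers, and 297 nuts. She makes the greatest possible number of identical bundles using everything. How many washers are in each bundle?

28

Number of bundles = gcd(1755, 702, 756, 297).
1755 = 3^3 × 5 × 13
702 = 2 × 3^3 × 13
756 = 2^2 × 3^3 × 7
297 = 3^3 × 11
gcd(1755, 702, 756, 297) = 3^3 = 27.
washers per bundle = 756 / 27 = 28.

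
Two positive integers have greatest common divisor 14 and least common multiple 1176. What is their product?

For any two positive integers, gcd × lcm = product = 14 × 1176 = 16464.

16464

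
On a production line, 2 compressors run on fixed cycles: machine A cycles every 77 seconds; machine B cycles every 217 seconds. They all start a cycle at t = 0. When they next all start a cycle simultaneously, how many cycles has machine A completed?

31 cycles

All finish a whole number of cycles simultaneously at t = LCM of the periods.
77 = 7 × 11
217 = 7 × 31
LCM(77, 217) = 7 × 11 × 31 = 2387.
Cycles for period 77: 2387 / 77 = 31.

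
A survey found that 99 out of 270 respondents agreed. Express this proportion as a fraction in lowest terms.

11/30

99 = 3^2 × 11
270 = 2 × 3^3 × 5
gcd(99, 270) = 3^2 = 9.
Divide numerator and denominator by 9: 99/270 = 11/30.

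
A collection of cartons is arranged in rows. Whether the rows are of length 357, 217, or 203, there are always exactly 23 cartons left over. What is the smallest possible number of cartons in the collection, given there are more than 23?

N − 23 must be a common multiple of 357, 217, and 203.
357 = 3 × 7 × 17
217 = 7 × 31
203 = 7 × 29
LCM(357, 217, 203) = 3 × 7 × 17 × 29 × 31 = 320943.
Smallest N > 23 is LCM + 23 = 320943 + 23 = 320966.

320966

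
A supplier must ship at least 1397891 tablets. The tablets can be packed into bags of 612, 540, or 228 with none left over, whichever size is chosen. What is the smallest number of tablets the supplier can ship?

The number of tablets must be a common multiple of 612, 540, and 228, so a multiple of their LCM.
612 = 2^2 × 3^2 × 17
540 = 2^2 × 3^3 × 5
228 = 2^2 × 3 × 19
LCM(612, 540, 228) = 2^2 × 3^3 × 5 × 17 × 19 = 174420.
Smallest multiple of 174420 that is ≥ 1397891: ⌈1397891/174420⌉ × 174420 = 9 × 174420 = 1569780.

1569780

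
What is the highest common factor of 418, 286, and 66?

22

418 = 2 × 11 × 19
286 = 2 × 11 × 13
66 = 2 × 3 × 11
gcd(418, 286, 66) = 2 × 11 = 22.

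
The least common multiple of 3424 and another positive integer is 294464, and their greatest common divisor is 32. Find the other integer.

2752

gcd × lcm = product of the two integers, so the other integer is (32 × 294464) / 3424 = 2752.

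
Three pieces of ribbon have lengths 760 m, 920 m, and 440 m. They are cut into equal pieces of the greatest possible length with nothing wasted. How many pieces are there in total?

53

Piece length = gcd(760, 920, 440).
760 = 2^3 × 5 × 19
920 = 2^3 × 5 × 23
440 = 2^3 × 5 × 11
gcd(760, 920, 440) = 2^3 × 5 = 40.
Total pieces = 760/40 + 920/40 + 440/40 = 19 + 23 + 11 = 53.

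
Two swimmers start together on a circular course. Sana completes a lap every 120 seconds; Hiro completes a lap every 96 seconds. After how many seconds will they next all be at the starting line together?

The first simultaneous occurrence is after LCM of the individual periods.
120 = 2^3 × 3 × 5
96 = 2^5 × 3
LCM(120, 96) = 2^5 × 3 × 5 = 480.

480 seconds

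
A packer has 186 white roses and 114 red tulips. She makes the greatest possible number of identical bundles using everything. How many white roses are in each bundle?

Number of bundles = gcd(186, 114).
186 = 2 × 3 × 31
114 = 2 × 3 × 19
gcd(186, 114) = 2 × 3 = 6.
white roses per bundle = 186 / 6 = 31.

31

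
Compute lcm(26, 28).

364

26 = 2 × 13
28 = 2^2 × 7
LCM(26, 28) = 2^2 × 7 × 13 = 364.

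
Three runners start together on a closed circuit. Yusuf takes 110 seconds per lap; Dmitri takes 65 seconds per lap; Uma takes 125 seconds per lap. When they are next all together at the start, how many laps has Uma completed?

All finish a whole number of cycles simultaneously at t = LCM of the periods.
110 = 2 × 5 × 11
65 = 5 × 13
125 = 5^3
LCM(110, 65, 125) = 2 × 5^3 × 11 × 13 = 35750.
Laps for period 125: 35750 / 125 = 286.

286 laps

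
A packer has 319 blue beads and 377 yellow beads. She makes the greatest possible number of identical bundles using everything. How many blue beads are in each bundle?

Number of bundles = gcd(319, 377).
319 = 11 × 29
377 = 13 × 29
gcd(319, 377) = 29.
blue beads per bundle = 319 / 29 = 11.

11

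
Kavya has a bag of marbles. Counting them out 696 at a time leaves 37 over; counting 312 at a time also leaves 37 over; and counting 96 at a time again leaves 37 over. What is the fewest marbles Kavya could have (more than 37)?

N − 37 must be a common multiple of 696, 312, and 96.
696 = 2^3 × 3 × 29
312 = 2^3 × 3 × 13
96 = 2^5 × 3
LCM(696, 312, 96) = 2^5 × 3 × 13 × 29 = 36192.
Smallest N > 37 is LCM + 37 = 36192 + 37 = 36229.

36229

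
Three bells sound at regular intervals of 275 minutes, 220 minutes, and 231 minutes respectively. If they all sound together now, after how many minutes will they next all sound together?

23100 minutes

We need the least common multiple of the intervals.
275 = 5^2 × 11
220 = 2^2 × 5 × 11
231 = 3 × 7 × 11
LCM(275, 220, 231) = 2^2 × 3 × 5^2 × 7 × 11 = 23100.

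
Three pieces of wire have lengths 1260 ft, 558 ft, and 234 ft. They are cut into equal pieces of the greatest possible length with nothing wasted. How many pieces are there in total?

Piece length = gcd(1260, 558, 234).
1260 = 2^2 × 3^2 × 5 × 7
558 = 2 × 3^2 × 31
234 = 2 × 3^2 × 13
gcd(1260, 558, 234) = 2 × 3^2 = 18.
Total pieces = 1260/18 + 558/18 + 234/18 = 70 + 31 + 13 = 114.

114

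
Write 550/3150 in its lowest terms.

550 = 2 × 5^2 × 11
3150 = 2 × 3^2 × 5^2 × 7
gcd(550, 3150) = 2 × 5^2 = 50.
Divide numerator and denominator by 50: 550/3150 = 11/63.

11/63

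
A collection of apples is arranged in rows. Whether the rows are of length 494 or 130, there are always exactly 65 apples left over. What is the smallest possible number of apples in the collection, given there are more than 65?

2535

N − 65 must be a common multiple of 494 and 130.
494 = 2 × 13 × 19
130 = 2 × 5 × 13
LCM(494, 130) = 2 × 5 × 13 × 19 = 2470.
Smallest N > 65 is LCM + 65 = 2470 + 65 = 2535.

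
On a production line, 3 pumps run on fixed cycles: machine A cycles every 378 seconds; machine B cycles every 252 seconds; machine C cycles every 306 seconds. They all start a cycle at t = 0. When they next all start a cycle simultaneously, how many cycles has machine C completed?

42 cycles

All finish a whole number of cycles simultaneously at t = LCM of the periods.
378 = 2 × 3^3 × 7
252 = 2^2 × 3^2 × 7
306 = 2 × 3^2 × 17
LCM(378, 252, 306) = 2^2 × 3^3 × 7 × 17 = 12852.
Cycles for period 306: 12852 / 306 = 42.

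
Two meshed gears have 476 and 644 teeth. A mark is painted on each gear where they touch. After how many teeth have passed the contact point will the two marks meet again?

10948 teeth

They coincide at every common multiple of the periods; the first is the LCM.
476 = 2^2 × 7 × 17
644 = 2^2 × 7 × 23
LCM(476, 644) = 2^2 × 7 × 17 × 23 = 10948.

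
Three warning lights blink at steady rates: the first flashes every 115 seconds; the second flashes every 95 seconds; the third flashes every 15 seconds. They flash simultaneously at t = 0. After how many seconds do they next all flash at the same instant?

We need the least common multiple of the intervals.
115 = 5 × 23
95 = 5 × 19
15 = 3 × 5
LCM(115, 95, 15) = 3 × 5 × 19 × 23 = 6555.

6555 seconds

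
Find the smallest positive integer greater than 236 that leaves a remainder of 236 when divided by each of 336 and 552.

N − 236 must be a common multiple of 336 and 552.
336 = 2^4 × 3 × 7
552 = 2^3 × 3 × 23
LCM(336, 552) = 2^4 × 3 × 7 × 23 = 7728.
Smallest N > 236 is LCM + 236 = 7728 + 236 = 7964.

7964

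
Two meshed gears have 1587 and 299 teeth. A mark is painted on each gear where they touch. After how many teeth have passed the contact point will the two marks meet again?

20631 teeth

We need the least common multiple of the intervals.
1587 = 3 × 23^2
299 = 13 × 23
LCM(1587, 299) = 3 × 13 × 23^2 = 20631.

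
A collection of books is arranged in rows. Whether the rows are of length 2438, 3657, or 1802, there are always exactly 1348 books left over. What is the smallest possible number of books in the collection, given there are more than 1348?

N − 1348 must be a common multiple of 2438, 3657, and 1802.
2438 = 2 × 23 × 53
3657 = 3 × 23 × 53
1802 = 2 × 17 × 53
LCM(2438, 3657, 1802) = 2 × 3 × 17 × 23 × 53 = 124338.
Smallest N > 1348 is LCM + 1348 = 124338 + 1348 = 125686.

125686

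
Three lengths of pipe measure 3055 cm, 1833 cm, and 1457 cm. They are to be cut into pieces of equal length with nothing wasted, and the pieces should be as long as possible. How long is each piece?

47 cm

The greatest length dividing all of 3055, 1833, and 1457 is their gcd.
3055 = 5 × 13 × 47
1833 = 3 × 13 × 47
1457 = 31 × 47
gcd(3055, 1833, 1457) = 47.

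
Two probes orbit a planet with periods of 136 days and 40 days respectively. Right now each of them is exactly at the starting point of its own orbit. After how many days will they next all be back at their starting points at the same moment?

The first simultaneous occurrence is after LCM of the individual periods.
136 = 2^3 × 17
40 = 2^3 × 5
LCM(136, 40) = 2^3 × 5 × 17 = 680.

680 days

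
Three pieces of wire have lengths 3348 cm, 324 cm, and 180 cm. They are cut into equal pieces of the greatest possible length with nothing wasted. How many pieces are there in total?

Piece length = gcd(3348, 324, 180).
3348 = 2^2 × 3^3 × 31
324 = 2^2 × 3^4
180 = 2^2 × 3^2 × 5
gcd(3348, 324, 180) = 2^2 × 3^2 = 36.
Total pieces = 3348/36 + 324/36 + 180/36 = 93 + 9 + 5 = 107.

107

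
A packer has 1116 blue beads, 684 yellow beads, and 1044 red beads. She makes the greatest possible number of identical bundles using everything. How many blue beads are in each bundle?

31

Number of bundles = gcd(1116, 684, 1044).
1116 = 2^2 × 3^2 × 31
684 = 2^2 × 3^2 × 19
1044 = 2^2 × 3^2 × 29
gcd(1116, 684, 1044) = 2^2 × 3^2 = 36.
blue beads per bundle = 1116 / 36 = 31.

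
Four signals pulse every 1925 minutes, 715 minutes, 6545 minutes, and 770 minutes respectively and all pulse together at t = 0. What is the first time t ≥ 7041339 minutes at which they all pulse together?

7657650 minutes

Joint pulses occur at multiples of LCM(1925, 715, 6545, 770).
1925 = 5^2 × 7 × 11
715 = 5 × 11 × 13
6545 = 5 × 7 × 11 × 17
770 = 2 × 5 × 7 × 11
LCM(1925, 715, 6545, 770) = 2 × 5^2 × 7 × 11 × 13 × 17 = 850850.
Smallest multiple of 850850 that is ≥ 7041339: ⌈7041339/850850⌉ × 850850 = 9 × 850850 = 7657650.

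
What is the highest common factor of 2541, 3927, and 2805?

33

2541 = 3 × 7 × 11^2
3927 = 3 × 7 × 11 × 17
2805 = 3 × 5 × 11 × 17
gcd(2541, 3927, 2805) = 3 × 11 = 33.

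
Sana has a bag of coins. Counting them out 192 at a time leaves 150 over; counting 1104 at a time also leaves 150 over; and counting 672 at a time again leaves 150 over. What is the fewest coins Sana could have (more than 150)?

N − 150 must be a common multiple of 192, 1104, and 672.
192 = 2^6 × 3
1104 = 2^4 × 3 × 23
672 = 2^5 × 3 × 7
LCM(192, 1104, 672) = 2^6 × 3 × 7 × 23 = 30912.
Smallest N > 150 is LCM + 150 = 30912 + 150 = 31062.

31062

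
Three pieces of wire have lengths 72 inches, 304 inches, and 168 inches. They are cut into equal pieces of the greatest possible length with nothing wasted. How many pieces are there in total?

Piece length = gcd(72, 304, 168).
72 = 2^3 × 3^2
304 = 2^4 × 19
168 = 2^3 × 3 × 7
gcd(72, 304, 168) = 2^3 = 8.
Total pieces = 72/8 + 304/8 + 168/8 = 9 + 38 + 21 = 68.

68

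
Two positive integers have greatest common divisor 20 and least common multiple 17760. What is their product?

355200

For any two positive integers, gcd × lcm = product = 20 × 17760 = 355200.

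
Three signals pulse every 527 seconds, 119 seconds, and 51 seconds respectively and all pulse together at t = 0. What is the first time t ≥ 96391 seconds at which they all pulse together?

Joint pulses occur at multiples of LCM(527, 119, 51).
527 = 17 × 31
119 = 7 × 17
51 = 3 × 17
LCM(527, 119, 51) = 3 × 7 × 17 × 31 = 11067.
Smallest multiple of 11067 that is ≥ 96391: ⌈96391/11067⌉ × 11067 = 9 × 11067 = 99603.

99603 seconds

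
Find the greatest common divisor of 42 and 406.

14

42 = 2 × 3 × 7
406 = 2 × 7 × 29
gcd(42, 406) = 2 × 7 = 14.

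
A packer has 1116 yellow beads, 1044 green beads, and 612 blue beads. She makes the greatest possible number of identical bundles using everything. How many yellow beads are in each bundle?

31

Number of bundles = gcd(1116, 1044, 612).
1116 = 2^2 × 3^2 × 31
1044 = 2^2 × 3^2 × 29
612 = 2^2 × 3^2 × 17
gcd(1116, 1044, 612) = 2^2 × 3^2 = 36.
yellow beads per bundle = 1116 / 36 = 31.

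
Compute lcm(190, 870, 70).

115710

190 = 2 × 5 × 19
870 = 2 × 3 × 5 × 29
70 = 2 × 5 × 7
LCM(190, 870, 70) = 2 × 3 × 5 × 7 × 19 × 29 = 115710.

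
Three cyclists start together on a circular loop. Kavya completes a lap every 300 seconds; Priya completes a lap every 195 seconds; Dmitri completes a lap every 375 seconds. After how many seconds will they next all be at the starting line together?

They coincide at every common multiple of the periods; the first is the LCM.
300 = 2^2 × 3 × 5^2
195 = 3 × 5 × 13
375 = 3 × 5^3
LCM(300, 195, 375) = 2^2 × 3 × 5^3 × 13 = 19500.

19500 seconds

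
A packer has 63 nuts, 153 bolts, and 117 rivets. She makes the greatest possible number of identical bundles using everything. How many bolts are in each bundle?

17

Number of bundles = gcd(63, 153, 117).
63 = 3^2 × 7
153 = 3^2 × 17
117 = 3^2 × 13
gcd(63, 153, 117) = 3^2 = 9.
bolts per bundle = 153 / 9 = 17.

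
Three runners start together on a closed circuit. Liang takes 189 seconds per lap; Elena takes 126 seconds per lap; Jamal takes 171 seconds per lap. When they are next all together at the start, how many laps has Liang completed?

All finish a whole number of cycles simultaneously at t = LCM of the periods.
189 = 3^3 × 7
126 = 2 × 3^2 × 7
171 = 3^2 × 19
LCM(189, 126, 171) = 2 × 3^3 × 7 × 19 = 7182.
Laps for period 189: 7182 / 189 = 38.

38 laps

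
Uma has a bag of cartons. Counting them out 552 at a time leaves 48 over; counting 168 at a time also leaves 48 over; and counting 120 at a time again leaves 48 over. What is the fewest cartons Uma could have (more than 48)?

19368

N − 48 must be a common multiple of 552, 168, and 120.
552 = 2^3 × 3 × 23
168 = 2^3 × 3 × 7
120 = 2^3 × 3 × 5
LCM(552, 168, 120) = 2^3 × 3 × 5 × 7 × 23 = 19320.
Smallest N > 48 is LCM + 48 = 19320 + 48 = 19368.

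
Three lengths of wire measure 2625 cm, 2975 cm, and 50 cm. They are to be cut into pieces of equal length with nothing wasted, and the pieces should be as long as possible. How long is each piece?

25 cm

The greatest length dividing all of 2625, 2975, and 50 is their gcd.
2625 = 3 × 5^3 × 7
2975 = 5^2 × 7 × 17
50 = 2 × 5^2
gcd(2625, 2975, 50) = 5^2 = 25.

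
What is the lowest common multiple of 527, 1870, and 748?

115940

527 = 17 × 31
1870 = 2 × 5 × 11 × 17
748 = 2^2 × 11 × 17
LCM(527, 1870, 748) = 2^2 × 5 × 11 × 17 × 31 = 115940.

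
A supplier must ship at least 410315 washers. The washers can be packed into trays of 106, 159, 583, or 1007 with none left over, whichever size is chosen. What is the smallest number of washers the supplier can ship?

The number of washers must be a common multiple of 106, 159, 583, and 1007, so a multiple of their LCM.
106 = 2 × 53
159 = 3 × 53
583 = 11 × 53
1007 = 19 × 53
LCM(106, 159, 583, 1007) = 2 × 3 × 11 × 19 × 53 = 66462.
Smallest multiple of 66462 that is ≥ 410315: ⌈410315/66462⌉ × 66462 = 7 × 66462 = 465234.

465234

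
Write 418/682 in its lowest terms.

19/31

418 = 2 × 11 × 19
682 = 2 × 11 × 31
gcd(418, 682) = 2 × 11 = 22.
Divide numerator and denominator by 22: 418/682 = 19/31.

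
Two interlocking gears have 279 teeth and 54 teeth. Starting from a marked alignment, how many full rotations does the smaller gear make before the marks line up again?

31 rotations

They are all back at their starting positions together after one LCM of the periods.
279 = 3^2 × 31
54 = 2 × 3^3
LCM(279, 54) = 2 × 3^3 × 31 = 1674.
Rotations for period 54: 1674 / 54 = 31.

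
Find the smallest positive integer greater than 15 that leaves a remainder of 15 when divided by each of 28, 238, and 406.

N − 15 must be a common multiple of 28, 238, and 406.
28 = 2^2 × 7
238 = 2 × 7 × 17
406 = 2 × 7 × 29
LCM(28, 238, 406) = 2^2 × 7 × 17 × 29 = 13804.
Smallest N > 15 is LCM + 15 = 13804 + 15 = 13819.

13819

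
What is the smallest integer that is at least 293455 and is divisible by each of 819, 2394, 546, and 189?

The integer must be a common multiple of 819, 2394, 546, and 189, so a multiple of their LCM.
819 = 3^2 × 7 × 13
2394 = 2 × 3^2 × 7 × 19
546 = 2 × 3 × 7 × 13
189 = 3^3 × 7
LCM(819, 2394, 546, 189) = 2 × 3^3 × 7 × 13 × 19 = 93366.
Smallest multiple of 93366 that is ≥ 293455: ⌈293455/93366⌉ × 93366 = 4 × 93366 = 373464.

373464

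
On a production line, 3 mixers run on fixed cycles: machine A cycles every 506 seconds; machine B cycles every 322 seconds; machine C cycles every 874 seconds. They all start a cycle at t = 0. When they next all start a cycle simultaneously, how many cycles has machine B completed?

209 cycles

All finish a whole number of cycles simultaneously at t = LCM of the periods.
506 = 2 × 11 × 23
322 = 2 × 7 × 23
874 = 2 × 19 × 23
LCM(506, 322, 874) = 2 × 7 × 11 × 19 × 23 = 67298.
Cycles for period 322: 67298 / 322 = 209.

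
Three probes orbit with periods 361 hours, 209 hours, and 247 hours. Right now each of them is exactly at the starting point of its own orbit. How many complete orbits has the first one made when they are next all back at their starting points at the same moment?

They are all back at their starting positions together after one LCM of the periods.
361 = 19^2
209 = 11 × 19
247 = 13 × 19
LCM(361, 209, 247) = 11 × 13 × 19^2 = 51623.
Orbits for period 361: 51623 / 361 = 143.

143 orbits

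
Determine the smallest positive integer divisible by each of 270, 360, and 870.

31320

270 = 2 × 3^3 × 5
360 = 2^3 × 3^2 × 5
870 = 2 × 3 × 5 × 29
LCM(270, 360, 870) = 2^3 × 3^3 × 5 × 29 = 31320.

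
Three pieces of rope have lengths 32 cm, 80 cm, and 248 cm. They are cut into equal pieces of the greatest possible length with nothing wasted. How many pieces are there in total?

Piece length = gcd(32, 80, 248).
32 = 2^5
80 = 2^4 × 5
248 = 2^3 × 31
gcd(32, 80, 248) = 2^3 = 8.
Total pieces = 32/8 + 80/8 + 248/8 = 4 + 10 + 31 = 45.

45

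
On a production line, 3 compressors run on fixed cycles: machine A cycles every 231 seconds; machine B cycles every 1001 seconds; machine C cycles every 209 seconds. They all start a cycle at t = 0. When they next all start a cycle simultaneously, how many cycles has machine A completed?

247 cycles

All finish a whole number of cycles simultaneously at t = LCM of the periods.
231 = 3 × 7 × 11
1001 = 7 × 11 × 13
209 = 11 × 19
LCM(231, 1001, 209) = 3 × 7 × 11 × 13 × 19 = 57057.
Cycles for period 231: 57057 / 231 = 247.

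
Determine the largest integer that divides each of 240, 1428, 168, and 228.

240 = 2^4 × 3 × 5
1428 = 2^2 × 3 × 7 × 17
168 = 2^3 × 3 × 7
228 = 2^2 × 3 × 19
gcd(240, 1428, 168, 228) = 2^2 × 3 = 12.

12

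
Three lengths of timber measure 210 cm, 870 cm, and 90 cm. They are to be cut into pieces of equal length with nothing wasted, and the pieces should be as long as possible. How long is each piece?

30 cm

Each piece length must divide every original length, so the longest possible is gcd(210, 870, 90).
210 = 2 × 3 × 5 × 7
870 = 2 × 3 × 5 × 29
90 = 2 × 3^2 × 5
gcd(210, 870, 90) = 2 × 3 × 5 = 30.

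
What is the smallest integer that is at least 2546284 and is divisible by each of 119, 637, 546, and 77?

The integer must be a common multiple of 119, 637, 546, and 77, so a multiple of their LCM.
119 = 7 × 17
637 = 7^2 × 13
546 = 2 × 3 × 7 × 13
77 = 7 × 11
LCM(119, 637, 546, 77) = 2 × 3 × 7^2 × 11 × 13 × 17 = 714714.
Smallest multiple of 714714 that is ≥ 2546284: ⌈2546284/714714⌉ × 714714 = 4 × 714714 = 2858856.

2858856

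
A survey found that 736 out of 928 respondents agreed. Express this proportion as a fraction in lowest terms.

736 = 2^5 × 23
928 = 2^5 × 29
gcd(736, 928) = 2^5 = 32.
Divide numerator and denominator by 32: 736/928 = 23/29.

23/29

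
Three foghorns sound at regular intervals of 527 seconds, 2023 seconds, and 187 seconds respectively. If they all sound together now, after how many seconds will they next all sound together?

They coincide at every common multiple of the periods; the first is the LCM.
527 = 17 × 31
2023 = 7 × 17^2
187 = 11 × 17
LCM(527, 2023, 187) = 7 × 11 × 17^2 × 31 = 689843.

689843 seconds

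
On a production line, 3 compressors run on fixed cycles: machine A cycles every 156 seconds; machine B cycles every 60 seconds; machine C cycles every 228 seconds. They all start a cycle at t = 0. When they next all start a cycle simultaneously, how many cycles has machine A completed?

All finish a whole number of cycles simultaneously at t = LCM of the periods.
156 = 2^2 × 3 × 13
60 = 2^2 × 3 × 5
228 = 2^2 × 3 × 19
LCM(156, 60, 228) = 2^2 × 3 × 5 × 13 × 19 = 14820.
Cycles for period 156: 14820 / 156 = 95.

95 cycles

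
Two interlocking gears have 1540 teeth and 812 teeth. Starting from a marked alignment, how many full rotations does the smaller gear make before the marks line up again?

All finish a whole number of cycles simultaneously at t = LCM of the periods.
1540 = 2^2 × 5 × 7 × 11
812 = 2^2 × 7 × 29
LCM(1540, 812) = 2^2 × 5 × 7 × 11 × 29 = 44660.
Rotations for period 812: 44660 / 812 = 55.

55 rotations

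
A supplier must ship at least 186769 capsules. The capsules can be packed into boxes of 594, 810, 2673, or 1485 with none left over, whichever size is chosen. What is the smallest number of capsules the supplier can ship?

The number of capsules must be a common multiple of 594, 810, 2673, and 1485, so a multiple of their LCM.
594 = 2 × 3^3 × 11
810 = 2 × 3^4 × 5
2673 = 3^5 × 11
1485 = 3^3 × 5 × 11
LCM(594, 810, 2673, 1485) = 2 × 3^5 × 5 × 11 = 26730.
Smallest multiple of 26730 that is ≥ 186769: ⌈186769/26730⌉ × 26730 = 7 × 26730 = 187110.

187110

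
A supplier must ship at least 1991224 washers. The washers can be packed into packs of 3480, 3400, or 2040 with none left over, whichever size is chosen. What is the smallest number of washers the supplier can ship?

The number of washers must be a common multiple of 3480, 3400, and 2040, so a multiple of their LCM.
3480 = 2^3 × 3 × 5 × 29
3400 = 2^3 × 5^2 × 17
2040 = 2^3 × 3 × 5 × 17
LCM(3480, 3400, 2040) = 2^3 × 3 × 5^2 × 17 × 29 = 295800.
Smallest multiple of 295800 that is ≥ 1991224: ⌈1991224/295800⌉ × 295800 = 7 × 295800 = 2070600.

2070600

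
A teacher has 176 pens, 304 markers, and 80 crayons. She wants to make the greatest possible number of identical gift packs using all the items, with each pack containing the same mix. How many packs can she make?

The pack count must divide each quantity, so the greatest is gcd(176, 304, 80).
176 = 2^4 × 11
304 = 2^4 × 19
80 = 2^4 × 5
gcd(176, 304, 80) = 2^4 = 16.

16 packs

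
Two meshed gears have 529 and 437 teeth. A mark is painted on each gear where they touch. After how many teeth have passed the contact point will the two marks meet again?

The first simultaneous occurrence is after LCM of the individual periods.
529 = 23^2
437 = 19 × 23
LCM(529, 437) = 19 × 23^2 = 10051.

10051 teeth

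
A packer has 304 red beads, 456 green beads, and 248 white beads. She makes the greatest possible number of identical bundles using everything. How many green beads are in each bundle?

57

Number of bundles = gcd(304, 456, 248).
304 = 2^4 × 19
456 = 2^3 × 3 × 19
248 = 2^3 × 31
gcd(304, 456, 248) = 2^3 = 8.
green beads per bundle = 456 / 8 = 57.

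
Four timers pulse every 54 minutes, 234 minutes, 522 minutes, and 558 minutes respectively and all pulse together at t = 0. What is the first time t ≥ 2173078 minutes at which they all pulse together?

Joint pulses occur at multiples of LCM(54, 234, 522, 558).
54 = 2 × 3^3
234 = 2 × 3^2 × 13
522 = 2 × 3^2 × 29
558 = 2 × 3^2 × 31
LCM(54, 234, 522, 558) = 2 × 3^3 × 13 × 29 × 31 = 631098.
Smallest multiple of 631098 that is ≥ 2173078: ⌈2173078/631098⌉ × 631098 = 4 × 631098 = 2524392.

2524392 minutes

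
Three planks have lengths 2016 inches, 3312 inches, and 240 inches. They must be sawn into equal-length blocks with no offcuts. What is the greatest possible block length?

48 inches

The block length must divide every plank, so the greatest is gcd(2016, 3312, 240).
2016 = 2^5 × 3^2 × 7
3312 = 2^4 × 3^2 × 23
240 = 2^4 × 3 × 5
gcd(2016, 3312, 240) = 2^4 × 3 = 48.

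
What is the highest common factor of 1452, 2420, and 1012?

1452 = 2^2 × 3 × 11^2
2420 = 2^2 × 5 × 11^2
1012 = 2^2 × 11 × 23
gcd(1452, 2420, 1012) = 2^2 × 11 = 44.

44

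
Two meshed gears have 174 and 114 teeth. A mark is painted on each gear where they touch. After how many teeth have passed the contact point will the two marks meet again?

3306 teeth

The first simultaneous occurrence is after LCM of the individual periods.
174 = 2 × 3 × 29
114 = 2 × 3 × 19
LCM(174, 114) = 2 × 3 × 19 × 29 = 3306.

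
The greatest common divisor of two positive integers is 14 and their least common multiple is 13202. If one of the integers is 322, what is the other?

For two integers, gcd × lcm = product, so the other is (14 × 13202) / 322 = 184828 / 322 = 574.

574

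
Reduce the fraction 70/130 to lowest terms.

70 = 2 × 5 × 7
130 = 2 × 5 × 13
gcd(70, 130) = 2 × 5 = 10.
Divide numerator and denominator by 10: 70/130 = 7/13.

7/13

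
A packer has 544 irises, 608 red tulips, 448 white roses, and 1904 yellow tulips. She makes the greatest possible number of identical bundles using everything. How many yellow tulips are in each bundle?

Number of bundles = gcd(544, 608, 448, 1904).
544 = 2^5 × 17
608 = 2^5 × 19
448 = 2^6 × 7
1904 = 2^4 × 7 × 17
gcd(544, 608, 448, 1904) = 2^4 = 16.
yellow tulips per bundle = 1904 / 16 = 119.

119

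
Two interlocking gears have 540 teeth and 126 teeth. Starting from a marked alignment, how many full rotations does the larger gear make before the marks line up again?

7 rotations

They are all back at their starting positions together after one LCM of the periods.
540 = 2^2 × 3^3 × 5
126 = 2 × 3^2 × 7
LCM(540, 126) = 2^2 × 3^3 × 5 × 7 = 3780.
Rotations for period 540: 3780 / 540 = 7.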